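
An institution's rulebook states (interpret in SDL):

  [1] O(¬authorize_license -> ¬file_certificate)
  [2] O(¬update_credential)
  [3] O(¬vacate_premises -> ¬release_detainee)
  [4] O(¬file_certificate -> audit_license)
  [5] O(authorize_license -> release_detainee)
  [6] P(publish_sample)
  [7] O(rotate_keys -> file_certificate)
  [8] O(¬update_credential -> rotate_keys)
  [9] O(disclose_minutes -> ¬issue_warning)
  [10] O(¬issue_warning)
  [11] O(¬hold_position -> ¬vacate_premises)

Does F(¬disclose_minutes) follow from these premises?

Premise 9 is O(disclose_minutes -> ¬issue_warning); even if O(¬issue_warning) held, inferring O(disclose_minutes) would be affirming the consequent — invalid.
No other premise forces O(disclose_minutes). An ideal world satisfying every premise can still have ¬disclose_minutes true, so F(¬disclose_minutes) is not derivable.

No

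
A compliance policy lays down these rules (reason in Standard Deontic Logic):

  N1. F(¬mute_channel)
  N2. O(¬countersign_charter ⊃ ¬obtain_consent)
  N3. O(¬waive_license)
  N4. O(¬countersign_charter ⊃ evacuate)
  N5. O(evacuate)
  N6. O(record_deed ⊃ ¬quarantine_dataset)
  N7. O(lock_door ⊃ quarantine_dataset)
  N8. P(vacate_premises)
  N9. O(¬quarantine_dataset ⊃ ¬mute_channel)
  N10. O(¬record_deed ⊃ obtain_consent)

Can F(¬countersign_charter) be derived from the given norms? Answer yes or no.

Yes

Premise 1, F(¬mute_channel), is equivalent to O(mute_channel).
Premise 9, O(¬quarantine_dataset ⊃ ¬mute_channel), contraposes to O(mute_channel ⊃ quarantine_dataset); with O(mute_channel) we get O(quarantine_dataset).
The contrapositive of premise 6 (O(record_deed ⊃ ¬quarantine_dataset)) is O(quarantine_dataset ⊃ ¬record_deed), and O(quarantine_dataset) is already established, so O(¬record_deed).
From O(¬record_deed) and premise 10, O(¬record_deed ⊃ obtain_consent), we obtain O(obtain_consent).
Premise 2 is O(¬countersign_charter ⊃ ¬obtain_consent); contrapositively O(obtain_consent ⊃ countersign_charter). Since O(obtain_consent) holds, K gives O(countersign_charter).
Premises 3, 4, 5, 7, 8 do not contribute to this derivation.
So O(countersign_charter) holds, i.e. F(¬countersign_charter). The claim follows.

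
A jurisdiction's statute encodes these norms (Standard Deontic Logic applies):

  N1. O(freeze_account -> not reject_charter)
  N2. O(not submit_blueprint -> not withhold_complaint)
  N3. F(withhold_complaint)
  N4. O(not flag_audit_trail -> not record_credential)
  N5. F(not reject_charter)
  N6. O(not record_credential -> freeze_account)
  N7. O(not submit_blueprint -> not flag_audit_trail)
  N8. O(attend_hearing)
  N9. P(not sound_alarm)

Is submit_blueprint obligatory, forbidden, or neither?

F(not reject_charter) at premise 5 means O(reject_charter).
The contrapositive of premise 1 (O(freeze_account -> not reject_charter)) is O(reject_charter -> not freeze_account), and O(reject_charter) is already established, so O(not freeze_account).
Premise 6 is O(not record_credential -> freeze_account); contrapositively O(not freeze_account -> record_credential). Since O(not freeze_account) holds, K gives O(record_credential).
Premise 4, O(not flag_audit_trail -> not record_credential), contraposes to O(record_credential -> flag_audit_trail); with O(record_credential) we get O(flag_audit_trail).
Premise 7 is O(not submit_blueprint -> not flag_audit_trail); contrapositively O(flag_audit_trail -> submit_blueprint). Since O(flag_audit_trail) holds, K gives O(submit_blueprint).
Premises 2, 3, 8, 9 do not contribute to this derivation.
Hence submit_blueprint is obligatory.

Obligatory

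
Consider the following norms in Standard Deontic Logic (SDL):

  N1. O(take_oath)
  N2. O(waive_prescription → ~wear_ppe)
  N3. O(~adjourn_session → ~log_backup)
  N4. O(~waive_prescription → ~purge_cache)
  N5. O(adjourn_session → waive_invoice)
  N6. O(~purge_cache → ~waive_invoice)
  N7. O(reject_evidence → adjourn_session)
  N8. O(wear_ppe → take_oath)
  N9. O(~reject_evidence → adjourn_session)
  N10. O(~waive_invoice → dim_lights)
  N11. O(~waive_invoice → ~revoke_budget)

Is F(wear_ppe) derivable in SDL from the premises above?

Premises 7 and 9 cover both cases: O(reject_evidence → adjourn_session) and O(~reject_evidence → adjourn_session). Since reject_evidence ∨ ~reject_evidence is a tautology, O(adjourn_session) follows.
Applying K to premise 5 (O(adjourn_session → waive_invoice)) and O(adjourn_session) yields O(waive_invoice).
Premise 6 is O(~purge_cache → ~waive_invoice); contrapositively O(waive_invoice → purge_cache). Since O(waive_invoice) holds, K gives O(purge_cache).
Premise 4 is O(~waive_prescription → ~purge_cache); contrapositively O(purge_cache → waive_prescription). Since O(purge_cache) holds, K gives O(waive_prescription).
With premise 2, O(waive_prescription → ~wear_ppe), the K-axiom yields O(~wear_ppe).
Premises 1, 3, 8, 10, 11 do not contribute to this derivation.
So O(~wear_ppe) holds, i.e. F(wear_ppe). The claim follows.

Yes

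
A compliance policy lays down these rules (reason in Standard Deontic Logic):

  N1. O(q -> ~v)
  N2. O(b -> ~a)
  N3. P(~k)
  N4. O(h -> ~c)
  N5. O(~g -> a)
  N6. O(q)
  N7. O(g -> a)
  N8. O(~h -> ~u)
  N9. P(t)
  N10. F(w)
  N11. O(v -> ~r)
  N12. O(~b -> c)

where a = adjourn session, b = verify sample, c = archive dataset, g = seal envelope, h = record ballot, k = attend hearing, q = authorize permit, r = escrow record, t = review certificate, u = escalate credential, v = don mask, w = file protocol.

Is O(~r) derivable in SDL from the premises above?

Premise 11 is O(v -> ~r), but O(v) is not derivable from the premises, so it does not yield O(~r).
No other premise forces O(~r). An ideal world satisfying every premise can still have ~r false, so O(~r) is not derivable.

No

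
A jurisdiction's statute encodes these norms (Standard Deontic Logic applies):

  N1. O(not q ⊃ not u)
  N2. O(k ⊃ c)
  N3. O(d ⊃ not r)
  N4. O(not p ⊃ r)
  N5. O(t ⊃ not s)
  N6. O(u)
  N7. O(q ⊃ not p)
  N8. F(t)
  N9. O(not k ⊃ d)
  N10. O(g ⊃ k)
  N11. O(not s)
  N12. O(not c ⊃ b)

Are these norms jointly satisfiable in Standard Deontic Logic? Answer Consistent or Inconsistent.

Premise 5 is O(t ⊃ not s); even if O(not s) held, inferring O(t) would be affirming the consequent — invalid.
So O(t) is not derivable, and the apparent clash with O(not t) does not arise.
A world satisfying every obligation exists (e.g. b=false, c=true, d=false, g=false, k=true, p=false, q=true, r=true, s=false, t=false, u=true); no atom is both obligatory and forbidden, so the set is consistent.

Consistent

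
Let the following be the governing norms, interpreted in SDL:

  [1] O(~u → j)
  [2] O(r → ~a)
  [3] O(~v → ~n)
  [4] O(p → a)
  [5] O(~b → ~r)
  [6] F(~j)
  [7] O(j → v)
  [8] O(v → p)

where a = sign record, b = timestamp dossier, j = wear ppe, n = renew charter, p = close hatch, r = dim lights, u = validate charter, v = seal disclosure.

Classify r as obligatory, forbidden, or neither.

F(~j) at premise 6 means O(j).
Applying K to premise 7 (O(j → v)) and O(j) yields O(v).
Premise 8 is O(v → p); since O(v), deontic closure gives O(p).
Applying K to premise 4 (O(p → a)) and O(p) yields O(a).
Premise 2, O(r → ~a), contraposes to O(a → ~r); with O(a) we get O(~r).
Premises 1, 3, 5 do not contribute to this derivation.
Thus O(~r), which is F(r): r is forbidden.

Forbidden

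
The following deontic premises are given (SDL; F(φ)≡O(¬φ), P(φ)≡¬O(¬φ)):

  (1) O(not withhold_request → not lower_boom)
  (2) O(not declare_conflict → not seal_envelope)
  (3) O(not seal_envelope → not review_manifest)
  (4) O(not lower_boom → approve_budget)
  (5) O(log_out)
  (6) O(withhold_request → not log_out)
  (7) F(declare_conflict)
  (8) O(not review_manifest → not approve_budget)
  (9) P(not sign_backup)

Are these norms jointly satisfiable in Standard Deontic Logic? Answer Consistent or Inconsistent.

From premise 5 we have O(log_out).
Premise 6 is O(withhold_request → not log_out); contrapositively O(log_out → not withhold_request). Since O(log_out) holds, K gives O(not withhold_request).
With premise 1, O(not withhold_request → not lower_boom), the K-axiom yields O(not lower_boom).
Applying K to premise 4 (O(not lower_boom → approve_budget)) and O(not lower_boom) yields O(approve_budget).
The contrapositive of premise 8 (O(not review_manifest → not approve_budget)) is O(approve_budget → review_manifest), and O(approve_budget) is already established, so O(review_manifest).
Premise 3, O(not seal_envelope → not review_manifest), contraposes to O(review_manifest → seal_envelope); with O(review_manifest) we get O(seal_envelope).
Premise 2 is O(not declare_conflict → not seal_envelope); contrapositively O(seal_envelope → declare_conflict). Since O(seal_envelope) holds, K gives O(declare_conflict).
Yet premise 7 is F(declare_conflict), i.e. O(not declare_conflict).
We now have both O(declare_conflict) and O(not declare_conflict) — declare_conflict is simultaneously obligatory and forbidden, violating the D-axiom.

Inconsistent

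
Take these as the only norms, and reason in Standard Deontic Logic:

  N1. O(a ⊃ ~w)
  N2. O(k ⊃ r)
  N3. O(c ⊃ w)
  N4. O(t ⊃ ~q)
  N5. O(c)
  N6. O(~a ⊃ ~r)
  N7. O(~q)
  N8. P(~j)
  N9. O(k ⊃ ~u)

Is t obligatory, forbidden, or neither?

Neither

Premise 4 is O(t ⊃ ~q); even if O(~q) held, inferring O(t) would be affirming the consequent — invalid.
No premise or chain of K-axiom applications forces O(t), and none forces O(~t). So t is neither obligatory nor forbidden under these norms.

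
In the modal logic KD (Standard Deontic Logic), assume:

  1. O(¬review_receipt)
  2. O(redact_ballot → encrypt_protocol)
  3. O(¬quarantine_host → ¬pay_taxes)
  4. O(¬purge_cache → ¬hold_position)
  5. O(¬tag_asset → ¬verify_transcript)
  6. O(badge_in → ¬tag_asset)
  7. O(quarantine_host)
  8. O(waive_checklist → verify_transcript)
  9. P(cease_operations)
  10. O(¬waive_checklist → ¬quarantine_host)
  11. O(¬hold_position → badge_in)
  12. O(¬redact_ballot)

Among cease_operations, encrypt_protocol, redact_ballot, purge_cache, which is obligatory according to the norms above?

Premise 7 states O(quarantine_host) outright.
Premise 10 is O(¬waive_checklist → ¬quarantine_host); contrapositively O(quarantine_host → waive_checklist). Since O(quarantine_host) holds, K gives O(waive_checklist).
With premise 8, O(waive_checklist → verify_transcript), the K-axiom yields O(verify_transcript).
Premise 5, O(¬tag_asset → ¬verify_transcript), contraposes to O(verify_transcript → tag_asset); with O(verify_transcript) we get O(tag_asset).
The contrapositive of premise 6 (O(badge_in → ¬tag_asset)) is O(tag_asset → ¬badge_in), and O(tag_asset) is already established, so O(¬badge_in).
Premise 11, O(¬hold_position → badge_in), contraposes to O(¬badge_in → hold_position); with O(¬badge_in) we get O(hold_position).
Premise 4 is O(¬purge_cache → ¬hold_position); contrapositively O(hold_position → purge_cache). Since O(hold_position) holds, K gives O(purge_cache).
So O(purge_cache) holds — purge_cache is obligatory. None of the other listed options is made obligatory by any chain of premises.

purge_cache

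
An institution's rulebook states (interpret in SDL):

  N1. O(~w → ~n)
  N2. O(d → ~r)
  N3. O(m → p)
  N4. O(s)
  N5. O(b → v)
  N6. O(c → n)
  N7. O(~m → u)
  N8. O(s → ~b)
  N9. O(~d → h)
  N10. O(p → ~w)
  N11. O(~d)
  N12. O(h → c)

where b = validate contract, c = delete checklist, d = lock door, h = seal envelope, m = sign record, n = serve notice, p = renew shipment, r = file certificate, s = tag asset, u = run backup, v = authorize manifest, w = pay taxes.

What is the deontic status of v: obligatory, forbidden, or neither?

Premise 5 is O(b → v), but O(b) is not derivable from the premises, so it does not yield O(v).
No premise or chain of K-axiom applications forces O(v), and none forces O(~v). So v is neither obligatory nor forbidden under these norms.

Neither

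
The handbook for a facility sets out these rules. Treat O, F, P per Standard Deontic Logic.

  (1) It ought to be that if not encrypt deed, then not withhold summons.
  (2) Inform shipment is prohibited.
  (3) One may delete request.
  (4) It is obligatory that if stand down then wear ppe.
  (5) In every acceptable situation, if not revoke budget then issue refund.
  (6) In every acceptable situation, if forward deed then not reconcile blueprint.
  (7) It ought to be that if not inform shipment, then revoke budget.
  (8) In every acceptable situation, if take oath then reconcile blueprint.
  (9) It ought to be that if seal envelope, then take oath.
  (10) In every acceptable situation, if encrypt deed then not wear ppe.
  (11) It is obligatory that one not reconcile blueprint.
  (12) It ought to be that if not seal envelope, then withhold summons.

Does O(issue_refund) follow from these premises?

Premise 5 is O(¬revoke_budget → issue_refund), but O(¬revoke_budget) is not derivable from the premises, so it does not yield O(issue_refund).
No other premise forces O(issue_refund). An ideal world satisfying every premise can still have issue_refund false, so O(issue_refund) is not derivable.

No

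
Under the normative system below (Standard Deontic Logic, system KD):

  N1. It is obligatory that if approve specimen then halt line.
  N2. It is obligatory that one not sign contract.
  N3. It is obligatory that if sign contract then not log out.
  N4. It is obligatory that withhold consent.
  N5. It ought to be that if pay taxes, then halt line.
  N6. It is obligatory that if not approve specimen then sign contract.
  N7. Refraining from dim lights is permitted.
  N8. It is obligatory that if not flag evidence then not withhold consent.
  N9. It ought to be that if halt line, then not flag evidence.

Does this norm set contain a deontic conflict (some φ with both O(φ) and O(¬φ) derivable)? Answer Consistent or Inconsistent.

From premise 2 we have O(¬sign_contract).
The contrapositive of premise 6 (O(¬approve_specimen → sign_contract)) is O(¬sign_contract → approve_specimen), and O(¬sign_contract) is already established, so O(approve_specimen).
Applying K to premise 1 (O(approve_specimen → halt_line)) and O(approve_specimen) yields O(halt_line).
Applying K to premise 9 (O(halt_line → ¬flag_evidence)) and O(halt_line) yields O(¬flag_evidence).
Premise 8 is O(¬flag_evidence → ¬withhold_consent); since O(¬flag_evidence), deontic closure gives O(¬withhold_consent).
Yet premise 4 states O(withhold_consent).
We now have both O(¬withhold_consent) and O(withhold_consent) — withhold_consent is simultaneously obligatory and forbidden, violating the D-axiom.

Inconsistent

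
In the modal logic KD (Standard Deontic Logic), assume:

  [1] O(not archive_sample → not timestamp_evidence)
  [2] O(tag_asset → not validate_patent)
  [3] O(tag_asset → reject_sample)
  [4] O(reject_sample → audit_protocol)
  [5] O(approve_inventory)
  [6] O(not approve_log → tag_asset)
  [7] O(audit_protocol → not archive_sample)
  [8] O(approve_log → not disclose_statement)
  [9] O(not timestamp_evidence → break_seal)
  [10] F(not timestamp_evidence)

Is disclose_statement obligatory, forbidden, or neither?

Forbidden

Premise 10, F(not timestamp_evidence), is equivalent to O(timestamp_evidence).
Premise 1, O(not archive_sample → not timestamp_evidence), contraposes to O(timestamp_evidence → archive_sample); with O(timestamp_evidence) we get O(archive_sample).
Premise 7, O(audit_protocol → not archive_sample), contraposes to O(archive_sample → not audit_protocol); with O(archive_sample) we get O(not audit_protocol).
Premise 4 is O(reject_sample → audit_protocol); contrapositively O(not audit_protocol → not reject_sample). Since O(not audit_protocol) holds, K gives O(not reject_sample).
The contrapositive of premise 3 (O(tag_asset → reject_sample)) is O(not reject_sample → not tag_asset), and O(not reject_sample) is already established, so O(not tag_asset).
The contrapositive of premise 6 (O(not approve_log → tag_asset)) is O(not tag_asset → approve_log), and O(not tag_asset) is already established, so O(approve_log).
From O(approve_log) and premise 8, O(approve_log → not disclose_statement), we obtain O(not disclose_statement).
Premises 2, 5, 9 do not contribute to this derivation.
Thus O(not disclose_statement), which is F(disclose_statement): disclose_statement is forbidden.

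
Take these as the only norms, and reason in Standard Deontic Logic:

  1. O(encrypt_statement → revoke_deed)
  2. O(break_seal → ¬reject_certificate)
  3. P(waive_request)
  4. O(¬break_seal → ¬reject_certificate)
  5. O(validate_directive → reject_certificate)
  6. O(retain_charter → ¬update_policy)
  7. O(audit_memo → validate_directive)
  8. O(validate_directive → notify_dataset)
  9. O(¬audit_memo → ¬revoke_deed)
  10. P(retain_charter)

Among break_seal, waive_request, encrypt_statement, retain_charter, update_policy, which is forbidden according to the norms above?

encrypt_statement

By case analysis on break_seal: premise 2 gives O(break_seal → ¬reject_certificate) and premise 4 gives O(¬break_seal → ¬reject_certificate), so O(¬reject_certificate) either way.
The contrapositive of premise 5 (O(validate_directive → reject_certificate)) is O(¬reject_certificate → ¬validate_directive), and O(¬reject_certificate) is already established, so O(¬validate_directive).
The contrapositive of premise 7 (O(audit_memo → validate_directive)) is O(¬validate_directive → ¬audit_memo), and O(¬validate_directive) is already established, so O(¬audit_memo).
From O(¬audit_memo) and premise 9, O(¬audit_memo → ¬revoke_deed), we obtain O(¬revoke_deed).
Premise 1 is O(encrypt_statement → revoke_deed); contrapositively O(¬revoke_deed → ¬encrypt_statement). Since O(¬revoke_deed) holds, K gives O(¬encrypt_statement).
So O(¬encrypt_statement) holds, i.e. encrypt_statement is forbidden. None of the other listed options is forbidden under the premises.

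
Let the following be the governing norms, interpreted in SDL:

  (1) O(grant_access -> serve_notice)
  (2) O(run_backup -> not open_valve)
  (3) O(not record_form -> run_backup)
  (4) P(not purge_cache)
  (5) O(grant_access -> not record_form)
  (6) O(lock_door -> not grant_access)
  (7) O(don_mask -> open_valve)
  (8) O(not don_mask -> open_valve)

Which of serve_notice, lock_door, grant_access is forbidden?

Premises 7 and 8 are O(don_mask -> open_valve) and O(not don_mask -> open_valve); every ideal world satisfies don_mask or not don_mask, so in either case open_valve holds — hence O(open_valve).
Premise 2 is O(run_backup -> not open_valve); contrapositively O(open_valve -> not run_backup). Since O(open_valve) holds, K gives O(not run_backup).
Premise 3, O(not record_form -> run_backup), contraposes to O(not run_backup -> record_form); with O(not run_backup) we get O(record_form).
Premise 5 is O(grant_access -> not record_form); contrapositively O(record_form -> not grant_access). Since O(record_form) holds, K gives O(not grant_access).
So O(not grant_access) holds, i.e. grant_access is forbidden. None of the other listed options is forbidden under the premises.

grant_access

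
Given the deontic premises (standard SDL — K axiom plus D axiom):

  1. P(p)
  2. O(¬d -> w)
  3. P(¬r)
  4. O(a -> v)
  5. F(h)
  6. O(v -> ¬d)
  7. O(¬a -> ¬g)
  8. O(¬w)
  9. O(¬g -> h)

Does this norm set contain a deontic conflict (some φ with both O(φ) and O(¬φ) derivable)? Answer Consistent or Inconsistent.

F(h) at premise 5 means O(¬h).
Premise 9, O(¬g -> h), contraposes to O(¬h -> g); with O(¬h) we get O(g).
The contrapositive of premise 7 (O(¬a -> ¬g)) is O(g -> a), and O(g) is already established, so O(a).
Premise 4 is O(a -> v); since O(a), deontic closure gives O(v).
With premise 6, O(v -> ¬d), the K-axiom yields O(¬d).
With premise 2, O(¬d -> w), the K-axiom yields O(w).
However, premise 8 gives O(¬w).
We now have both O(w) and O(¬w) — w is simultaneously obligatory and forbidden, violating the D-axiom.

Inconsistent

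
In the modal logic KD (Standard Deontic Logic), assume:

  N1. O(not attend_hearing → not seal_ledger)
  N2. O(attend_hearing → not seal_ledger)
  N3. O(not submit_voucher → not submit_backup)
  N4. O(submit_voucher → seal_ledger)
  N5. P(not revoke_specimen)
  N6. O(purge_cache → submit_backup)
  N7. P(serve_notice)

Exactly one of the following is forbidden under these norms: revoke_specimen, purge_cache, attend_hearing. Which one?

Premises 1 and 2 are O(not attend_hearing → not seal_ledger) and O(attend_hearing → not seal_ledger); every ideal world satisfies not attend_hearing or attend_hearing, so in either case not seal_ledger holds — hence O(not seal_ledger).
The contrapositive of premise 4 (O(submit_voucher → seal_ledger)) is O(not seal_ledger → not submit_voucher), and O(not seal_ledger) is already established, so O(not submit_voucher).
With premise 3, O(not submit_voucher → not submit_backup), the K-axiom yields O(not submit_backup).
Premise 6 is O(purge_cache → submit_backup); contrapositively O(not submit_backup → not purge_cache). Since O(not submit_backup) holds, K gives O(not purge_cache).
So O(not purge_cache) holds, i.e. purge_cache is forbidden. None of the other listed options is forbidden under the premises.

purge_cache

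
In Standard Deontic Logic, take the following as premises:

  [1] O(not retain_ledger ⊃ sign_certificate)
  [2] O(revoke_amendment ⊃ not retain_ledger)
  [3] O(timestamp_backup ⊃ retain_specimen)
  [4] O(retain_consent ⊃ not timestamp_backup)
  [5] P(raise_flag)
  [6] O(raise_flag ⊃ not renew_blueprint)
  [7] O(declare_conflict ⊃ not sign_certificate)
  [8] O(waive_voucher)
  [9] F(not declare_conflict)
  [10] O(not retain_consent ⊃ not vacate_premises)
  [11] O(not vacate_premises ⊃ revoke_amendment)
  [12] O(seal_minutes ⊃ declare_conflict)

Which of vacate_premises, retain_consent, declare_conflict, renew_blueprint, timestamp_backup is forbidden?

Premise 9, F(not declare_conflict), is equivalent to O(declare_conflict).
Premise 7 is O(declare_conflict ⊃ not sign_certificate); since O(declare_conflict), deontic closure gives O(not sign_certificate).
Premise 1, O(not retain_ledger ⊃ sign_certificate), contraposes to O(not sign_certificate ⊃ retain_ledger); with O(not sign_certificate) we get O(retain_ledger).
The contrapositive of premise 2 (O(revoke_amendment ⊃ not retain_ledger)) is O(retain_ledger ⊃ not revoke_amendment), and O(retain_ledger) is already established, so O(not revoke_amendment).
The contrapositive of premise 11 (O(not vacate_premises ⊃ revoke_amendment)) is O(not revoke_amendment ⊃ vacate_premises), and O(not revoke_amendment) is already established, so O(vacate_premises).
Premise 10, O(not retain_consent ⊃ not vacate_premises), contraposes to O(vacate_premises ⊃ retain_consent); with O(vacate_premises) we get O(retain_consent).
Applying K to premise 4 (O(retain_consent ⊃ not timestamp_backup)) and O(retain_consent) yields O(not timestamp_backup).
So O(not timestamp_backup) holds, i.e. timestamp_backup is forbidden. None of the other listed options is forbidden under the premises.

timestamp_backup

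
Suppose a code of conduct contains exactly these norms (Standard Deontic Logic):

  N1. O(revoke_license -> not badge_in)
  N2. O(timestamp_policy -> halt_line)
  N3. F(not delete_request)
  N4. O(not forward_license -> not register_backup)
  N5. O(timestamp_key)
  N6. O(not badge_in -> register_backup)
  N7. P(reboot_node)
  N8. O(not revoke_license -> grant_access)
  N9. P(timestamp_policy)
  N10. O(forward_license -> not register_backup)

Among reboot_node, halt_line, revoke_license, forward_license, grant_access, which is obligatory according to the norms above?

grant_access

Premises 10 and 4 cover both cases: O(forward_license -> not register_backup) and O(not forward_license -> not register_backup). Since forward_license ∨ not forward_license is a tautology, O(not register_backup) follows.
The contrapositive of premise 6 (O(not badge_in -> register_backup)) is O(not register_backup -> badge_in), and O(not register_backup) is already established, so O(badge_in).
The contrapositive of premise 1 (O(revoke_license -> not badge_in)) is O(badge_in -> not revoke_license), and O(badge_in) is already established, so O(not revoke_license).
With premise 8, O(not revoke_license -> grant_access), the K-axiom yields O(grant_access).
So O(grant_access) holds — grant_access is obligatory. None of the other listed options is made obligatory by any chain of premises.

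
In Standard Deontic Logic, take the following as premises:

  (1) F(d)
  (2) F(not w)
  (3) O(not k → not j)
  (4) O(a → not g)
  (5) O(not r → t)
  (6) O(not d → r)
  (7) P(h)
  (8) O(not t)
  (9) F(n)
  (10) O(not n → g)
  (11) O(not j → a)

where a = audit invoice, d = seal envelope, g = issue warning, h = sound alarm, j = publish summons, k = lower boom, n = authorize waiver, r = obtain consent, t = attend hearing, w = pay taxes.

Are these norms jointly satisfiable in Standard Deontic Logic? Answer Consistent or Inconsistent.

Premise 5 is O(not r → t), but O(not r) is not derivable from the premises, so it does not yield O(t).
So O(t) is not derivable, and the apparent clash with O(not t) does not arise.
A world satisfying every obligation exists (e.g. a=false, d=false, g=true, h=false, j=true, k=true, n=false, r=true, t=false, w=true); no atom is both obligatory and forbidden, so the set is consistent.

Consistent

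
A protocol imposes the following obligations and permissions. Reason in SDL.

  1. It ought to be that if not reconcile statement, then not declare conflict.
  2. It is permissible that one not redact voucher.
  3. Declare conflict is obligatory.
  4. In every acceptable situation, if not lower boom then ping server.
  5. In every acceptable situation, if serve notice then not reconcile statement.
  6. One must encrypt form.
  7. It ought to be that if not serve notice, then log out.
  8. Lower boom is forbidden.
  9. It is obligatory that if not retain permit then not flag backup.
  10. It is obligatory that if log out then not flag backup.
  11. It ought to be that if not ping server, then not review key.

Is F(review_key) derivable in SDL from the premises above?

No

Premise 11 is O(¬ping_server → ¬review_key), but O(¬ping_server) is not derivable from the premises, so it does not yield O(¬review_key).
No other premise forces O(¬review_key). An ideal world satisfying every premise can still have review_key true, so F(review_key) is not derivable.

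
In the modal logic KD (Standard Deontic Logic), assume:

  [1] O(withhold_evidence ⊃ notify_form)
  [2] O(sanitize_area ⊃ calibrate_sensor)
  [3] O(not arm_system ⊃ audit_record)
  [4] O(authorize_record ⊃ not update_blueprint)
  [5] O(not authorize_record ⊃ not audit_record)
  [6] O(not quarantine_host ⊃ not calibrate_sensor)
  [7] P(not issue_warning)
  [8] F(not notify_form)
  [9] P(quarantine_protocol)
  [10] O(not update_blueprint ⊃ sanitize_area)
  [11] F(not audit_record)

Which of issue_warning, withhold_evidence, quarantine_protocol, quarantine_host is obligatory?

quarantine_host

Premise 11, F(not audit_record), is equivalent to O(audit_record).
Premise 5 is O(not authorize_record ⊃ not audit_record); contrapositively O(audit_record ⊃ authorize_record). Since O(audit_record) holds, K gives O(authorize_record).
With premise 4, O(authorize_record ⊃ not update_blueprint), the K-axiom yields O(not update_blueprint).
Premise 10 is O(not update_blueprint ⊃ sanitize_area); since O(not update_blueprint), deontic closure gives O(sanitize_area).
Applying K to premise 2 (O(sanitize_area ⊃ calibrate_sensor)) and O(sanitize_area) yields O(calibrate_sensor).
Premise 6, O(not quarantine_host ⊃ not calibrate_sensor), contraposes to O(calibrate_sensor ⊃ quarantine_host); with O(calibrate_sensor) we get O(quarantine_host).
So O(quarantine_host) holds — quarantine_host is obligatory. None of the other listed options is made obligatory by any chain of premises.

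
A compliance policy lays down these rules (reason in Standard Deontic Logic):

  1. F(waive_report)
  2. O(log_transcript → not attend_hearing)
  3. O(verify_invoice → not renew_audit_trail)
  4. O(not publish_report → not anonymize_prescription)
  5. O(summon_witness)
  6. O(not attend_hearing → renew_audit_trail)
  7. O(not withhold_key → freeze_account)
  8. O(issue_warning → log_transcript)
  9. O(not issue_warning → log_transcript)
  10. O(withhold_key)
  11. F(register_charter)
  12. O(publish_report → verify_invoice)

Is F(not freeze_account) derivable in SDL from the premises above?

Premise 7 is O(not withhold_key → freeze_account), but O(not withhold_key) is not derivable from the premises, so it does not yield O(freeze_account).
No other premise forces O(freeze_account). An ideal world satisfying every premise can still have not freeze_account true, so F(not freeze_account) is not derivable.

No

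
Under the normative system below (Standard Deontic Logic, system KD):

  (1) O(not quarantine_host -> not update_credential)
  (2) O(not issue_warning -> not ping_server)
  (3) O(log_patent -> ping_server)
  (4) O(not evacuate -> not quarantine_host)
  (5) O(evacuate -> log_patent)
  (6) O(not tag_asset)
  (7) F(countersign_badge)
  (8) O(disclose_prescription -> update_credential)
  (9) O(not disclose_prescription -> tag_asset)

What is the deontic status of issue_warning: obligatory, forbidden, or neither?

Obligatory

From premise 6 we have O(not tag_asset).
Premise 9, O(not disclose_prescription -> tag_asset), contraposes to O(not tag_asset -> disclose_prescription); with O(not tag_asset) we get O(disclose_prescription).
From O(disclose_prescription) and premise 8, O(disclose_prescription -> update_credential), we obtain O(update_credential).
Premise 1 is O(not quarantine_host -> not update_credential); contrapositively O(update_credential -> quarantine_host). Since O(update_credential) holds, K gives O(quarantine_host).
The contrapositive of premise 4 (O(not evacuate -> not quarantine_host)) is O(quarantine_host -> evacuate), and O(quarantine_host) is already established, so O(evacuate).
Applying K to premise 5 (O(evacuate -> log_patent)) and O(evacuate) yields O(log_patent).
With premise 3, O(log_patent -> ping_server), the K-axiom yields O(ping_server).
Premise 2 is O(not issue_warning -> not ping_server); contrapositively O(ping_server -> issue_warning). Since O(ping_server) holds, K gives O(issue_warning).
Premise 7 does not contribute to this derivation.
Hence issue_warning is obligatory.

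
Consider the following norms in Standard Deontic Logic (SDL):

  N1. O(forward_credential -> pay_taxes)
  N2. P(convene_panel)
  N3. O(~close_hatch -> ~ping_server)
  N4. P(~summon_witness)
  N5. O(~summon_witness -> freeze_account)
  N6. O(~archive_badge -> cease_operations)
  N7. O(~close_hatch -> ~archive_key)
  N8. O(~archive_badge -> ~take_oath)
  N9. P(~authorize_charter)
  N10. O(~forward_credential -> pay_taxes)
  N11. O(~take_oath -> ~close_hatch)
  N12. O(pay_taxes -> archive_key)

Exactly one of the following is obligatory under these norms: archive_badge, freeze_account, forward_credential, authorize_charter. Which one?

archive_badge

Premises 10 and 1 cover both cases: O(~forward_credential -> pay_taxes) and O(forward_credential -> pay_taxes). Since ~forward_credential ∨ forward_credential is a tautology, O(pay_taxes) follows.
Premise 12 is O(pay_taxes -> archive_key); since O(pay_taxes), deontic closure gives O(archive_key).
The contrapositive of premise 7 (O(~close_hatch -> ~archive_key)) is O(archive_key -> close_hatch), and O(archive_key) is already established, so O(close_hatch).
Premise 11, O(~take_oath -> ~close_hatch), contraposes to O(close_hatch -> take_oath); with O(close_hatch) we get O(take_oath).
The contrapositive of premise 8 (O(~archive_badge -> ~take_oath)) is O(take_oath -> archive_badge), and O(take_oath) is already established, so O(archive_badge).
So O(archive_badge) holds — archive_badge is obligatory. None of the other listed options is made obligatory by any chain of premises.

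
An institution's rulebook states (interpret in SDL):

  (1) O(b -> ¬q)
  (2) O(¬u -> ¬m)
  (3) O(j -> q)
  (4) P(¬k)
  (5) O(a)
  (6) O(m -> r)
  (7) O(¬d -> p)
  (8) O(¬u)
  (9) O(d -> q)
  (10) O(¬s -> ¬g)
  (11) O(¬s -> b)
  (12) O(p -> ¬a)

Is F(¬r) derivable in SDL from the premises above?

Premise 6 is O(m -> r), but O(m) is not derivable from the premises, so it does not yield O(r).
No other premise forces O(r). An ideal world satisfying every premise can still have ¬r true, so F(¬r) is not derivable.

No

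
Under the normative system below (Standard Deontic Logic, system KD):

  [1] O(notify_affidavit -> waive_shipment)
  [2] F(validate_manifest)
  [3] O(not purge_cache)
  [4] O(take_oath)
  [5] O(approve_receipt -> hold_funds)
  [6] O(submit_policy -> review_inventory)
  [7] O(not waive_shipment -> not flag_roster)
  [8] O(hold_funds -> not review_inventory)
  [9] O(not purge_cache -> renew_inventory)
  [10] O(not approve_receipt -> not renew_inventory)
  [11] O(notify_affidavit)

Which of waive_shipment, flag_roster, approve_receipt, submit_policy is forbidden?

submit_policy

Premise 3 gives O(not purge_cache).
Premise 9 is O(not purge_cache -> renew_inventory); since O(not purge_cache), deontic closure gives O(renew_inventory).
Premise 10 is O(not approve_receipt -> not renew_inventory); contrapositively O(renew_inventory -> approve_receipt). Since O(renew_inventory) holds, K gives O(approve_receipt).
Applying K to premise 5 (O(approve_receipt -> hold_funds)) and O(approve_receipt) yields O(hold_funds).
With premise 8, O(hold_funds -> not review_inventory), the K-axiom yields O(not review_inventory).
Premise 6, O(submit_policy -> review_inventory), contraposes to O(not review_inventory -> not submit_policy); with O(not review_inventory) we get O(not submit_policy).
So O(not submit_policy) holds, i.e. submit_policy is forbidden. None of the other listed options is forbidden under the premises.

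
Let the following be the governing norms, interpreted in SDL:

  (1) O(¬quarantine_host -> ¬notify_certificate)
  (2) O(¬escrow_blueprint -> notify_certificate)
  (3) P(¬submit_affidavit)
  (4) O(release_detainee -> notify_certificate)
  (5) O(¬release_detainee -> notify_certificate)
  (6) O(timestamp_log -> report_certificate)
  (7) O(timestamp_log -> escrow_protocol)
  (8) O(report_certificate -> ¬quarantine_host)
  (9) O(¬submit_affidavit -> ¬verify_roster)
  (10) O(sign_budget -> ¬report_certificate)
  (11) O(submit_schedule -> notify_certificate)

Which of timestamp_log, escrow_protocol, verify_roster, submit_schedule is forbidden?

Premises 5 and 4 cover both cases: O(¬release_detainee -> notify_certificate) and O(release_detainee -> notify_certificate). Since ¬release_detainee ∨ release_detainee is a tautology, O(notify_certificate) follows.
Premise 1, O(¬quarantine_host -> ¬notify_certificate), contraposes to O(notify_certificate -> quarantine_host); with O(notify_certificate) we get O(quarantine_host).
Premise 8 is O(report_certificate -> ¬quarantine_host); contrapositively O(quarantine_host -> ¬report_certificate). Since O(quarantine_host) holds, K gives O(¬report_certificate).
Premise 6 is O(timestamp_log -> report_certificate); contrapositively O(¬report_certificate -> ¬timestamp_log). Since O(¬report_certificate) holds, K gives O(¬timestamp_log).
So O(¬timestamp_log) holds, i.e. timestamp_log is forbidden. None of the other listed options is forbidden under the premises.

timestamp_log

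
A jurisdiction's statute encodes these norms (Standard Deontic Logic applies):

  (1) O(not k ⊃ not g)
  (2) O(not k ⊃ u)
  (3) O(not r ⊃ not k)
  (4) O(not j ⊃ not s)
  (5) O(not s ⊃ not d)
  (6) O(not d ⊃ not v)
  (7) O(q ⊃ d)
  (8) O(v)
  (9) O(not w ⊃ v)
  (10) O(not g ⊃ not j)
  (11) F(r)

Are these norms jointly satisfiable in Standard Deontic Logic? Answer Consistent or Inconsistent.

Inconsistent

Premise 8 gives O(v).
The contrapositive of premise 6 (O(not d ⊃ not v)) is O(v ⊃ d), and O(v) is already established, so O(d).
Premise 5, O(not s ⊃ not d), contraposes to O(d ⊃ s); with O(d) we get O(s).
Premise 4, O(not j ⊃ not s), contraposes to O(s ⊃ j); with O(s) we get O(j).
The contrapositive of premise 10 (O(not g ⊃ not j)) is O(j ⊃ g), and O(j) is already established, so O(g).
Premise 1, O(not k ⊃ not g), contraposes to O(g ⊃ k); with O(g) we get O(k).
Premise 3 is O(not r ⊃ not k); contrapositively O(k ⊃ r). Since O(k) holds, K gives O(r).
However, F(r) at premise 11 amounts to O(not r).
We now have both O(r) and O(not r) — r is simultaneously obligatory and forbidden, violating the D-axiom.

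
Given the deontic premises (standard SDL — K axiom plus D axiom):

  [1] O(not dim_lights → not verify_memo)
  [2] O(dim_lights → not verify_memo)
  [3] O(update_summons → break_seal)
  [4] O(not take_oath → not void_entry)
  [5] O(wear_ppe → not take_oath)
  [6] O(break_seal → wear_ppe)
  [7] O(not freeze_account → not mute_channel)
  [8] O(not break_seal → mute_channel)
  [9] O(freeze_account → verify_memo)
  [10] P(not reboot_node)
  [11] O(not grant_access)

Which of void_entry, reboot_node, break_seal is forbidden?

Premises 2 and 1 cover both cases: O(dim_lights → not verify_memo) and O(not dim_lights → not verify_memo). Since dim_lights ∨ not dim_lights is a tautology, O(not verify_memo) follows.
Premise 9, O(freeze_account → verify_memo), contraposes to O(not verify_memo → not freeze_account); with O(not verify_memo) we get O(not freeze_account).
Applying K to premise 7 (O(not freeze_account → not mute_channel)) and O(not freeze_account) yields O(not mute_channel).
Premise 8 is O(not break_seal → mute_channel); contrapositively O(not mute_channel → break_seal). Since O(not mute_channel) holds, K gives O(break_seal).
Applying K to premise 6 (O(break_seal → wear_ppe)) and O(break_seal) yields O(wear_ppe).
With premise 5, O(wear_ppe → not take_oath), the K-axiom yields O(not take_oath).
Applying K to premise 4 (O(not take_oath → not void_entry)) and O(not take_oath) yields O(not void_entry).
So O(not void_entry) holds, i.e. void_entry is forbidden. None of the other listed options is forbidden under the premises.

void_entry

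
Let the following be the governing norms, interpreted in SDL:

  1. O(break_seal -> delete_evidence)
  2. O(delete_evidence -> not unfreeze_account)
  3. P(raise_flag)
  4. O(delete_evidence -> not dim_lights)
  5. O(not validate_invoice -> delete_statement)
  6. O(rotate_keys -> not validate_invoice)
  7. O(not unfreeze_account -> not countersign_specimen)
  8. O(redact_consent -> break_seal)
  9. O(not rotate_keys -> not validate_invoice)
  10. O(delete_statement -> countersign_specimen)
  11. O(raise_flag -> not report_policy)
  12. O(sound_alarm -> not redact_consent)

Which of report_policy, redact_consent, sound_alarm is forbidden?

redact_consent

By case analysis on not rotate_keys: premise 9 gives O(not rotate_keys -> not validate_invoice) and premise 6 gives O(rotate_keys -> not validate_invoice), so O(not validate_invoice) either way.
With premise 5, O(not validate_invoice -> delete_statement), the K-axiom yields O(delete_statement).
Premise 10 is O(delete_statement -> countersign_specimen); since O(delete_statement), deontic closure gives O(countersign_specimen).
The contrapositive of premise 7 (O(not unfreeze_account -> not countersign_specimen)) is O(countersign_specimen -> unfreeze_account), and O(countersign_specimen) is already established, so O(unfreeze_account).
Premise 2, O(delete_evidence -> not unfreeze_account), contraposes to O(unfreeze_account -> not delete_evidence); with O(unfreeze_account) we get O(not delete_evidence).
Premise 1, O(break_seal -> delete_evidence), contraposes to O(not delete_evidence -> not break_seal); with O(not delete_evidence) we get O(not break_seal).
Premise 8, O(redact_consent -> break_seal), contraposes to O(not break_seal -> not redact_consent); with O(not break_seal) we get O(not redact_consent).
So O(not redact_consent) holds, i.e. redact_consent is forbidden. None of the other listed options is forbidden under the premises.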